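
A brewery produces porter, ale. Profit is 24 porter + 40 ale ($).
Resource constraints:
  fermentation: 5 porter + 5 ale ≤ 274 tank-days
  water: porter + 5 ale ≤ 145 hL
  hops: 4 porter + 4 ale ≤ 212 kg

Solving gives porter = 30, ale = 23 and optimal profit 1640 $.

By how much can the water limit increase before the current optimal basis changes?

120

Binding constraints: water, hops. The basis is B = [[1,5],[4,4]] with det -16.
Per unit increase in water, x* moves by d = (-0.25, 0.25).
The basis stays optimal until porter reaches 0; allowable increase = 120 hL.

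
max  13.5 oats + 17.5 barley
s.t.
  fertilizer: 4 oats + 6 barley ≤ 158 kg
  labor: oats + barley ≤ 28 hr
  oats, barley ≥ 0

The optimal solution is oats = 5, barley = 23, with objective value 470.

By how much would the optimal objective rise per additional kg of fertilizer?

2

Both fertilizer and labor are binding at x*.
Dual feasibility on the basic columns requires 4·y_fertilizer + 1·y_labor = 13.5, 6·y_fertilizer + 1·y_labor = 17.5.
→ y_fertilizer = 2 and y_labor = 5.5.
Shadow price of fertilizer = 2.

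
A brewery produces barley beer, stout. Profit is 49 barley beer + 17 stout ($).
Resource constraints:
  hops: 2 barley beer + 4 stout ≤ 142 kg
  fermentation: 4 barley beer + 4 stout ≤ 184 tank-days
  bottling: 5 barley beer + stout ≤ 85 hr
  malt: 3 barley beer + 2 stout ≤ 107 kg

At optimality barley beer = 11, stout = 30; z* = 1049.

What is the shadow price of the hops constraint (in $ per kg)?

2

Binding: hops and bottling. Non-binding: fermentation (20 unused), malt (14 unused).
Slack constraints have shadow price 0 (complementary slackness).
Dual feasibility on the basic columns requires 2·y_hops + 5·y_bottling = 49, 4·y_hops + 1·y_bottling = 17.
→ y_hops = 2 and y_bottling = 9.
Shadow price of hops = 2.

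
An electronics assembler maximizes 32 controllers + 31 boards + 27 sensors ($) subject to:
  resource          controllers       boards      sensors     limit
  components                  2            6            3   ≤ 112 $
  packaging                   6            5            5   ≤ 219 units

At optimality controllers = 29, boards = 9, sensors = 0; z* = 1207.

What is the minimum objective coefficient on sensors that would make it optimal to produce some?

At the optimum: components uses 112 of 112 (binding); packaging uses 219 of 219 (binding).
Dual feasibility on the basic columns requires 2·y_components + 6·y_packaging = 32, 6·y_components + 5·y_packaging = 31.
→ y_components = 1 and y_packaging = 5.
sensors enters the basis when its profit ≥ yᵀa₃ = 1·3 + 5·5 = 28.

28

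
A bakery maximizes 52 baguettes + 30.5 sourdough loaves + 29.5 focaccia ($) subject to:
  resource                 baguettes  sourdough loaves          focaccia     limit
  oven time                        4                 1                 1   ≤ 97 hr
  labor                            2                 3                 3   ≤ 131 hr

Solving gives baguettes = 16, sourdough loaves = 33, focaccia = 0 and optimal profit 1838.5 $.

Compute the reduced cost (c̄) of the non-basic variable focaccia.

-1

Both oven time and labor are binding at x*.
The binding rows give the dual system: 4·y_oven time + 2·y_labor = 52 and 1·y_oven time + 3·y_labor = 30.5.
This yields shadow prices y_oven time = 9.5, y_labor = 7.
Reduced cost of focaccia: c₃ − yᵀa₃ = 29.5 − (9.5·1 + 7·3) = 29.5 − 30.5 = -1.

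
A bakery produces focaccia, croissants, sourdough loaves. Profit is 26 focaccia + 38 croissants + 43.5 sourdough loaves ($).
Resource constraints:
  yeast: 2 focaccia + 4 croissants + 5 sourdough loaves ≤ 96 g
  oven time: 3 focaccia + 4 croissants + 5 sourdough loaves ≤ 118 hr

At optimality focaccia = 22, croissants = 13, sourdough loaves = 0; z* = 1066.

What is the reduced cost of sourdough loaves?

-4

Both yeast and oven time are binding at x*.
From A_Bᵀ y = c: 2·y_yeast + 3·y_oven time = 26; 4·y_yeast + 4·y_oven time = 38.
This yields shadow prices y_yeast = 2.5, y_oven time = 7.
Reduced cost of sourdough loaves: c₃ − yᵀa₃ = 43.5 − (2.5·5 + 7·5) = 43.5 − 47.5 = -4.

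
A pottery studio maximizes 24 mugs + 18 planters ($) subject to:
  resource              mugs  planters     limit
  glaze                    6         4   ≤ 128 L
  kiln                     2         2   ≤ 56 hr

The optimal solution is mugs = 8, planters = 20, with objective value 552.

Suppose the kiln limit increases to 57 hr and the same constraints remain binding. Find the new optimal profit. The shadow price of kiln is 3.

555

Δb = 1, so new z* = 552 + (3)·(1) = 552 + 3 = 555.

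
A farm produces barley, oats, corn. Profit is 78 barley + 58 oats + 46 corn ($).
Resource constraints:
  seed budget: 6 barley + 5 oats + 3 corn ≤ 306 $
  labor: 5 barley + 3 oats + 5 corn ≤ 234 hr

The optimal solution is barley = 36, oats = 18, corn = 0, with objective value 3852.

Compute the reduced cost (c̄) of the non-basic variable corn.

At the optimum: seed budget uses 306 of 306 (binding); labor uses 234 of 234 (binding).
Dual feasibility on the basic columns requires 6·y_seed budget + 5·y_labor = 78, 5·y_seed budget + 3·y_labor = 58.
→ y_seed budget = 8 and y_labor = 6.
Reduced cost of corn: c₃ − yᵀa₃ = 46 − (8·3 + 6·5) = 46 − 54 = -8.

-8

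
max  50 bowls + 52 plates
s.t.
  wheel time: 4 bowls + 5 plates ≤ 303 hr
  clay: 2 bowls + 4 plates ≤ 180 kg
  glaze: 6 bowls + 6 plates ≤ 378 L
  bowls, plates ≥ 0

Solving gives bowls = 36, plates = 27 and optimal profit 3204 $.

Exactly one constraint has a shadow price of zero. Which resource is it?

wheel time: 279/303 (slack 24)
clay: 180/180 (binding)
glaze: 378/378 (binding)
By complementary slackness, a constraint with positive slack has shadow price 0 → wheel time.

wheel time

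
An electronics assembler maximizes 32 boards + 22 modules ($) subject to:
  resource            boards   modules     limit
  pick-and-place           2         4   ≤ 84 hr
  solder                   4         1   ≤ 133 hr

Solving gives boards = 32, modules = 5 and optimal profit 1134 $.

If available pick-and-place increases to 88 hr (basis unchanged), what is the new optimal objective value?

1150

Both pick-and-place and solder are binding at x*.
The binding rows give the dual system: 2·y_pick-and-place + 4·y_solder = 32 and 4·y_pick-and-place + 1·y_solder = 22.
→ y_pick-and-place = 4 and y_solder = 6.
Δz = y_pick-and-place·Δb = 4 × (4) = 16, so new z* = 1134 + 16 = 1150.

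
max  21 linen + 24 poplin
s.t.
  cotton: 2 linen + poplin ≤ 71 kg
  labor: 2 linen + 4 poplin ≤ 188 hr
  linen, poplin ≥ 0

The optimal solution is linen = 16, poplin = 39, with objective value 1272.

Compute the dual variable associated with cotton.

6

At the optimum: cotton uses 71 of 71 (binding); labor uses 188 of 188 (binding).
From A_Bᵀ y = c: 2·y_cotton + 2·y_labor = 21; 1·y_cotton + 4·y_labor = 24.
→ y_cotton = 6 and y_labor = 4.5.
Shadow price of cotton = 6.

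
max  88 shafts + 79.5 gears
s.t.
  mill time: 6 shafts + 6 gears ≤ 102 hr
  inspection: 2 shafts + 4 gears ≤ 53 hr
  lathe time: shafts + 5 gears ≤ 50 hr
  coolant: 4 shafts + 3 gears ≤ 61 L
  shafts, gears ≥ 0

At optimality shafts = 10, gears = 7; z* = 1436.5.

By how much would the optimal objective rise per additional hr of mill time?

9

At the optimum: mill time uses 102 of 102 (binding); inspection uses 48 of 53 (slack = 5); lathe time uses 45 of 50 (slack = 5); coolant uses 61 of 61 (binding).
By complementary slackness, y = 0 for the non-binding constraints.
The binding rows give the dual system: 6·y_mill time + 4·y_coolant = 88 and 6·y_mill time + 3·y_coolant = 79.5.
This yields shadow prices y_mill time = 9, y_coolant = 8.5.
Shadow price of mill time = 9.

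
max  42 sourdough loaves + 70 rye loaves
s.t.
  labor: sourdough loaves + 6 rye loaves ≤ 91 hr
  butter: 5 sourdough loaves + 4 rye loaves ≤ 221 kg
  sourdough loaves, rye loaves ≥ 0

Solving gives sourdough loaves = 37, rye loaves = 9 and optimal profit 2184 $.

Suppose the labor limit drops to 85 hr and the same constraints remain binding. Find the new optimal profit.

2142

Both labor and butter are binding at x*.
Dual feasibility on the basic columns requires 1·y_labor + 5·y_butter = 42, 6·y_labor + 4·y_butter = 70.
→ y_labor = 7 and y_butter = 7.
Δz = y_labor·Δb = 7 × (-6) = -42, so new z* = 2184 − 42 = 2142.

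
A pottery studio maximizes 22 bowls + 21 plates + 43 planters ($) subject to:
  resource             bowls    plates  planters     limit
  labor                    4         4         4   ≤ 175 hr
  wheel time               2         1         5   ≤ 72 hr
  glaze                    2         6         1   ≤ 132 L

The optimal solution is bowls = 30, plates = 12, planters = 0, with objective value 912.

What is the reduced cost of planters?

Check each constraint at x*: labor 168/175 (slack 7); wheel time 72/72 (tight); glaze 132/132 (tight).
By complementary slackness, y = 0 for the non-binding constraint.
Dual feasibility on the basic columns requires 2·y_wheel time + 2·y_glaze = 22, 1·y_wheel time + 6·y_glaze = 21.
Solving: y_wheel time = 9, y_glaze = 2.
Reduced cost of planters: c₃ − yᵀa₃ = 43 − (9·5 + 2·1) = 43 − 47 = -4.

-4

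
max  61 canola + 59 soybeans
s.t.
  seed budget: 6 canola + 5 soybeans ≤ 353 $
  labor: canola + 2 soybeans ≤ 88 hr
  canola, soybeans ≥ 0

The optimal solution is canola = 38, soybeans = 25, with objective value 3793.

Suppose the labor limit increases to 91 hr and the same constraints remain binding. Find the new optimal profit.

At the optimum: seed budget uses 353 of 353 (binding); labor uses 88 of 88 (binding).
The binding rows give the dual system: 6·y_seed budget + 1·y_labor = 61 and 5·y_seed budget + 2·y_labor = 59.
Solving: y_seed budget = 9, y_labor = 7.
Δz = y_labor·Δb = 7 × (3) = 21, so new z* = 3793 + 21 = 3814.

3814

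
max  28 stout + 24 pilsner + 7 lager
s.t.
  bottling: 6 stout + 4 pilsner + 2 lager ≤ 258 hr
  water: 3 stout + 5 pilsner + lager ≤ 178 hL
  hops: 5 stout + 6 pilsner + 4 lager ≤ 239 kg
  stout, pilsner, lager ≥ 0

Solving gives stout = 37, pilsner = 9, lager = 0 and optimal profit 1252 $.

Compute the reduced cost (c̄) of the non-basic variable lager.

-7

Check each constraint at x*: bottling 258/258 (tight); water 156/178 (slack 22); hops 239/239 (tight).
By complementary slackness, y = 0 for the non-binding constraint.
The binding rows give the dual system: 6·y_bottling + 5·y_hops = 28 and 4·y_bottling + 6·y_hops = 24.
→ y_bottling = 3 and y_hops = 2.
Reduced cost of lager: c₃ − yᵀa₃ = 7 − (3·2 + 2·4) = 7 − 14 = -7.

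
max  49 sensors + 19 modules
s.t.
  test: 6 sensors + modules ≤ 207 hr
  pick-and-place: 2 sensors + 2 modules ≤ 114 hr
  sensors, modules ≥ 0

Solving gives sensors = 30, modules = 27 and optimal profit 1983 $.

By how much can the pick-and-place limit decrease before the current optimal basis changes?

45

Binding constraints: test, pick-and-place. The basis is B = [[6,1],[2,2]] with det 10.
Per unit decrease in pick-and-place, x* moves by d = (0.1, -0.6).
The basis stays optimal until modules reaches 0; allowable decrease = 45 hr.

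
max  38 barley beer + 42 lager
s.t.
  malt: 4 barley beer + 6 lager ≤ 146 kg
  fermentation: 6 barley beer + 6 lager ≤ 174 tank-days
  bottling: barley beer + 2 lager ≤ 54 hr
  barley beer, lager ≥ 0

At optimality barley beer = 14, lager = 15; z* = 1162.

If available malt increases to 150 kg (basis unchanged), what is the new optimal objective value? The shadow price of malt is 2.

Δb = 4, so new z* = 1162 + (2)·(4) = 1162 + 8 = 1170.

1170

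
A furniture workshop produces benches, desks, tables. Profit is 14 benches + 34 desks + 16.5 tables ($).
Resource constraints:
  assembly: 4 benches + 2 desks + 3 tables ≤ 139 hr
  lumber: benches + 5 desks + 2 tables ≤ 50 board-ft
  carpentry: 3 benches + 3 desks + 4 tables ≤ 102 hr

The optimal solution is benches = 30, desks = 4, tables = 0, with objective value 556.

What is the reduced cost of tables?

-5.5

At the optimum: assembly uses 128 of 139 (slack = 11); lumber uses 50 of 50 (binding); carpentry uses 102 of 102 (binding).
Since assembly is not tight, its dual is 0.
The binding rows give the dual system: 1·y_lumber + 3·y_carpentry = 14 and 5·y_lumber + 3·y_carpentry = 34.
This yields shadow prices y_lumber = 5, y_carpentry = 3.
Reduced cost of tables: c₃ − yᵀa₃ = 16.5 − (5·2 + 3·4) = 16.5 − 22 = -5.5.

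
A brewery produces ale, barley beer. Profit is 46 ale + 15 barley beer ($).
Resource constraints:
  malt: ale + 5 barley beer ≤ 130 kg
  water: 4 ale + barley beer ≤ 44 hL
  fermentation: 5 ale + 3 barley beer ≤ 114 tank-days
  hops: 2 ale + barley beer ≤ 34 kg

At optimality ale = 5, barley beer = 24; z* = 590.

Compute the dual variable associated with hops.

Binding: water and hops. Non-binding: malt (5 unused), fermentation (17 unused).
Slack constraints have shadow price 0 (complementary slackness).
The binding rows give the dual system: 4·y_water + 2·y_hops = 46 and 1·y_water + 1·y_hops = 15.
This yields shadow prices y_water = 8, y_hops = 7.
Shadow price of hops = 7.

7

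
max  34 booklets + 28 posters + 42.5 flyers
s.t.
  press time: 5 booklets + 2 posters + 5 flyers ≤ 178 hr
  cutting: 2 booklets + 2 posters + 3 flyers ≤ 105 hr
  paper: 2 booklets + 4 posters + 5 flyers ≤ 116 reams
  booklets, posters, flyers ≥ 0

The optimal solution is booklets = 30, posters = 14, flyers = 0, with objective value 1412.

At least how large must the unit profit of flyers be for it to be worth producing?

47.5

Check each constraint at x*: press time 178/178 (tight); cutting 88/105 (slack 17); paper 116/116 (tight).
Slack constraints have shadow price 0 (complementary slackness).
From A_Bᵀ y = c: 5·y_press time + 2·y_paper = 34; 2·y_press time + 4·y_paper = 28.
Solving: y_press time = 5, y_paper = 4.5.
flyers enters the basis when its profit ≥ yᵀa₃ = 5·5 + 4.5·5 = 47.5.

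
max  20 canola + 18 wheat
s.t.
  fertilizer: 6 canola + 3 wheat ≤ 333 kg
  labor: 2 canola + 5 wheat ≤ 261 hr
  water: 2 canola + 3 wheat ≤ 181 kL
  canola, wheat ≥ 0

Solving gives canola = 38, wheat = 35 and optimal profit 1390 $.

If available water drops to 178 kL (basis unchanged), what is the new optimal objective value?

At the optimum: fertilizer uses 333 of 333 (binding); labor uses 251 of 261 (slack = 10); water uses 181 of 181 (binding).
Slack constraints have shadow price 0 (complementary slackness).
From A_Bᵀ y = c: 6·y_fertilizer + 2·y_water = 20; 3·y_fertilizer + 3·y_water = 18.
This yields shadow prices y_fertilizer = 2, y_water = 4.
Δz = y_water·Δb = 4 × (-3) = -12, so new z* = 1390 − 12 = 1378.

1378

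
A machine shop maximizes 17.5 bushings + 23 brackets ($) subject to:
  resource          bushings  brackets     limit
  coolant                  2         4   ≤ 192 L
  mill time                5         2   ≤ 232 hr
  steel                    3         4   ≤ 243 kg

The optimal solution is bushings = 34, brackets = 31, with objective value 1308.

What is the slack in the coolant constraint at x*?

0

coolant used = 2·34 + 4·31 = 192; slack = 192 − 192 = 0.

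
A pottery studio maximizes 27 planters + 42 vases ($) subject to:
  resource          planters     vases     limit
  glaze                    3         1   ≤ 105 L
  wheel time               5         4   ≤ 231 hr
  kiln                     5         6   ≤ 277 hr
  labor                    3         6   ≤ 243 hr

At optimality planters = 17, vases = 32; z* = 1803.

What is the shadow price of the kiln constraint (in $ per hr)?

3

Binding: kiln and labor. Non-binding: glaze (22 unused), wheel time (18 unused).
Since glaze, wheel time are not tight, their duals are 0.
The binding rows give the dual system: 5·y_kiln + 3·y_labor = 27 and 6·y_kiln + 6·y_labor = 42.
This yields shadow prices y_kiln = 3, y_labor = 4.
Shadow price of kiln = 3.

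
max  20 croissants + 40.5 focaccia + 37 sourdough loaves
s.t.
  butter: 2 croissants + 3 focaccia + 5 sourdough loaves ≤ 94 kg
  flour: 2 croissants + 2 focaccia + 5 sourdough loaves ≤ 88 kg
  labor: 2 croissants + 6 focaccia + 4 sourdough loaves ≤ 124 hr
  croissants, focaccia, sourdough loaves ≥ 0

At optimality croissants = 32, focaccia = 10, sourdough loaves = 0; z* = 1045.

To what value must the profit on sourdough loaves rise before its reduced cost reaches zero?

Binding: butter and labor. Non-binding: flour (4 unused).
Slack constraints have shadow price 0 (complementary slackness).
The binding rows give the dual system: 2·y_butter + 2·y_labor = 20 and 3·y_butter + 6·y_labor = 40.5.
This yields shadow prices y_butter = 6.5, y_labor = 3.5.
sourdough loaves enters the basis when its profit ≥ yᵀa₃ = 6.5·5 + 3.5·4 = 46.5.

46.5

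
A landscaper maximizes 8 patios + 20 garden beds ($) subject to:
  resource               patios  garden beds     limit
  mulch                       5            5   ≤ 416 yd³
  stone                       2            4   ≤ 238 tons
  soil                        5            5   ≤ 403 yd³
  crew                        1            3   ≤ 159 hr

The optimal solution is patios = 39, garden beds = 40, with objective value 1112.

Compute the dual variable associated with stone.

Binding: stone and crew. Non-binding: mulch (21 unused), soil (8 unused).
Slack constraints have shadow price 0 (complementary slackness).
The binding rows give the dual system: 2·y_stone + 1·y_crew = 8 and 4·y_stone + 3·y_crew = 20.
→ y_stone = 2 and y_crew = 4.
Shadow price of stone = 2.

2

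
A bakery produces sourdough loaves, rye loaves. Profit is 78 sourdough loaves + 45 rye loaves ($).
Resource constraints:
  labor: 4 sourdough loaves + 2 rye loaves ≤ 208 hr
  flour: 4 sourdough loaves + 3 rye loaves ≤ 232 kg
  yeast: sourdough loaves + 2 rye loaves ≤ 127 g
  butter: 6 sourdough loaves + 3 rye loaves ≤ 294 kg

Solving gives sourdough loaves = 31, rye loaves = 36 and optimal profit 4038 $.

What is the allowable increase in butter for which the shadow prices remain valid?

18

Binding constraints: flour, butter. The basis is B = [[4,3],[6,3]] with det -6.
Per unit increase in butter, x* moves by d = (0.5, -0.6667).
The basis stays optimal until labor becomes binding; allowable increase = 18 kg.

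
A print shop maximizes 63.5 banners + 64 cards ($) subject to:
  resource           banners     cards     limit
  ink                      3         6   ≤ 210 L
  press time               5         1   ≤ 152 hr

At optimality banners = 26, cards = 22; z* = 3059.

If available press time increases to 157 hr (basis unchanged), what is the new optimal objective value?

3094

Both ink and press time are binding at x*.
From A_Bᵀ y = c: 3·y_ink + 5·y_press time = 63.5; 6·y_ink + 1·y_press time = 64.
Solving: y_ink = 9.5, y_press time = 7.
Δz = y_press time·Δb = 7 × (5) = 35, so new z* = 3059 + 35 = 3094.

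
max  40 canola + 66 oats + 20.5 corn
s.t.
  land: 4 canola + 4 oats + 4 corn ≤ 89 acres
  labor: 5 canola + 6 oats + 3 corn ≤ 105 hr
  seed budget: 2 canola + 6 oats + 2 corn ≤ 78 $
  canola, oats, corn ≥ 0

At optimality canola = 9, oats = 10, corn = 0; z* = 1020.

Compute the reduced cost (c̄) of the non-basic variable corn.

-7.5

Check each constraint at x*: land 76/89 (slack 13); labor 105/105 (tight); seed budget 78/78 (tight).
By complementary slackness, y = 0 for the non-binding constraint.
Dual feasibility on the basic columns requires 5·y_labor + 2·y_seed budget = 40, 6·y_labor + 6·y_seed budget = 66.
→ y_labor = 6 and y_seed budget = 5.
Reduced cost of corn: c₃ − yᵀa₃ = 20.5 − (6·3 + 5·2) = 20.5 − 28 = -7.5.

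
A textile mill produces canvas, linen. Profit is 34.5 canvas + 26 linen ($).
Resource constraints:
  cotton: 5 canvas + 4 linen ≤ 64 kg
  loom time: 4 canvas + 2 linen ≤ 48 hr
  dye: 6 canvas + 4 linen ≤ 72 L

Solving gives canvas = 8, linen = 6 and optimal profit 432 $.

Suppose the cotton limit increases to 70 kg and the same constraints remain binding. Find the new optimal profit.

Check each constraint at x*: cotton 64/64 (tight); loom time 44/48 (slack 4); dye 72/72 (tight).
By complementary slackness, y = 0 for the non-binding constraint.
Dual feasibility on the basic columns requires 5·y_cotton + 6·y_dye = 34.5, 4·y_cotton + 4·y_dye = 26.
Solving: y_cotton = 4.5, y_dye = 2.
Δz = y_cotton·Δb = 4.5 × (6) = 27, so new z* = 432 + 27 = 459.

459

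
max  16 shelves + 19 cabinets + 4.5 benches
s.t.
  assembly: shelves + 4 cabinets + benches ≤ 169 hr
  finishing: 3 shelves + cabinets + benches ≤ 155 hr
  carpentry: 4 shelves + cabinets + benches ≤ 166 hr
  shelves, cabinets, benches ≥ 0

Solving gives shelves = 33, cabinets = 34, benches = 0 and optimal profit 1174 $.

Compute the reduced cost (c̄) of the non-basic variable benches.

Check each constraint at x*: assembly 169/169 (tight); finishing 133/155 (slack 22); carpentry 166/166 (tight).
Slack constraints have shadow price 0 (complementary slackness).
Dual feasibility on the basic columns requires 1·y_assembly + 4·y_carpentry = 16, 4·y_assembly + 1·y_carpentry = 19.
This yields shadow prices y_assembly = 4, y_carpentry = 3.
Reduced cost of benches: c₃ − yᵀa₃ = 4.5 − (4·1 + 3·1) = 4.5 − 7 = -2.5.

-2.5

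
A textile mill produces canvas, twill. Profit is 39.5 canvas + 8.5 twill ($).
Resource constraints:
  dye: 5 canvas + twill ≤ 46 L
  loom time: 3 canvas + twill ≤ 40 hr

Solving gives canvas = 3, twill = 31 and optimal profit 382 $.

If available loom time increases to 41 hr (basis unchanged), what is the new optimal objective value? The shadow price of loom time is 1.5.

383.5

Δb = 1, so new z* = 382 + (1.5)·(1) = 382 + 1.5 = 383.5.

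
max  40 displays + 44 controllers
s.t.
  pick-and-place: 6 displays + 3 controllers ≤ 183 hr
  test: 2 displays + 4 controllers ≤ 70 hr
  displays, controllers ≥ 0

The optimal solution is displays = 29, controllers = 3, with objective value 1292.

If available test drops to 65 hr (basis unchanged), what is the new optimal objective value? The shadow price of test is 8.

1252

Δb = -5, so new z* = 1292 + (8)·(-5) = 1292 − 40 = 1252.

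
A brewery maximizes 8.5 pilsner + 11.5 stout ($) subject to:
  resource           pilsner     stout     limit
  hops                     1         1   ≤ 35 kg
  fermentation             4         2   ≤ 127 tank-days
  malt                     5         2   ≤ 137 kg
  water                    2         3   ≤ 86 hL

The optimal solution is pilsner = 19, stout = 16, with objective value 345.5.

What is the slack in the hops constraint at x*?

hops used = 1·19 + 1·16 = 35; slack = 35 − 35 = 0.

0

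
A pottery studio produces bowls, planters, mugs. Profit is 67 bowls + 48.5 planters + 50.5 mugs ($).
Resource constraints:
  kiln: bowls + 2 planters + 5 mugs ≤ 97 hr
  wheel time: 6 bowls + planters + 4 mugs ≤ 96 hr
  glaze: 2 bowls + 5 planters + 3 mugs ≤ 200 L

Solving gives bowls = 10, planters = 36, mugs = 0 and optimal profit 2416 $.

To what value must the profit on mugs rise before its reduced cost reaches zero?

Binding: wheel time and glaze. Non-binding: kiln (15 unused).
By complementary slackness, y = 0 for the non-binding constraint.
From A_Bᵀ y = c: 6·y_wheel time + 2·y_glaze = 67; 1·y_wheel time + 5·y_glaze = 48.5.
Solving: y_wheel time = 8.5, y_glaze = 8.
mugs enters the basis when its profit ≥ yᵀa₃ = 8.5·4 + 8·3 = 58.

58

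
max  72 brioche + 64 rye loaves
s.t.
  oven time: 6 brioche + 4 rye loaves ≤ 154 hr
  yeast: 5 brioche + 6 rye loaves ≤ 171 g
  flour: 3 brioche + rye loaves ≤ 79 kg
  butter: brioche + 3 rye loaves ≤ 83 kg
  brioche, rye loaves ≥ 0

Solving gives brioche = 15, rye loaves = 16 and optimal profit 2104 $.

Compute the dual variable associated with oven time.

Binding: oven time and yeast. Non-binding: flour (18 unused), butter (20 unused).
By complementary slackness, y = 0 for the non-binding constraints.
The binding rows give the dual system: 6·y_oven time + 5·y_yeast = 72 and 4·y_oven time + 6·y_yeast = 64.
This yields shadow prices y_oven time = 7, y_yeast = 6.
Shadow price of oven time = 7.

7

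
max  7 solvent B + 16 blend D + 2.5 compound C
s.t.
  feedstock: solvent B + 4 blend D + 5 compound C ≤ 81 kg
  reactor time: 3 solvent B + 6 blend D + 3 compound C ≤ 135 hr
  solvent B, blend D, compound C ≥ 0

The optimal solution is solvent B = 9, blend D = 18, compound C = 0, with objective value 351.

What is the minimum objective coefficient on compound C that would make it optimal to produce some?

Both feedstock and reactor time are binding at x*.
The binding rows give the dual system: 1·y_feedstock + 3·y_reactor time = 7 and 4·y_feedstock + 6·y_reactor time = 16.
This yields shadow prices y_feedstock = 1, y_reactor time = 2.
compound C enters the basis when its profit ≥ yᵀa₃ = 1·5 + 2·3 = 11.

11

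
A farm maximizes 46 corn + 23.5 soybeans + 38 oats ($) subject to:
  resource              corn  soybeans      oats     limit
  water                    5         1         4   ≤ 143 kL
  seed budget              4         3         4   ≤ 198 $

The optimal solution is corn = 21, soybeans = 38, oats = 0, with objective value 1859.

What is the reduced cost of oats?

Check each constraint at x*: water 143/143 (tight); seed budget 198/198 (tight).
From A_Bᵀ y = c: 5·y_water + 4·y_seed budget = 46; 1·y_water + 3·y_seed budget = 23.5.
Solving: y_water = 4, y_seed budget = 6.5.
Reduced cost of oats: c₃ − yᵀa₃ = 38 − (4·4 + 6.5·4) = 38 − 42 = -4.

-4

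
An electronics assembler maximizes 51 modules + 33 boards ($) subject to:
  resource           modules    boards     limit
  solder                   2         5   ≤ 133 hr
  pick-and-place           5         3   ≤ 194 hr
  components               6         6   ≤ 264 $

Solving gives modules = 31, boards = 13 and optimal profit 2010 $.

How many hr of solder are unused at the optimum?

6

solder used = 2·31 + 5·13 = 127; slack = 133 − 127 = 6.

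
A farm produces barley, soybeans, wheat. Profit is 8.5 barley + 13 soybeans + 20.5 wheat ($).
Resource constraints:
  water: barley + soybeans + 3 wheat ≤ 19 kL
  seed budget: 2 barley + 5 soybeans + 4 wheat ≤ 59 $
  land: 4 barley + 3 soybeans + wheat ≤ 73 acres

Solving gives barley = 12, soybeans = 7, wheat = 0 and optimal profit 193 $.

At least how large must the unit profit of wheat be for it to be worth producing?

At the optimum: water uses 19 of 19 (binding); seed budget uses 59 of 59 (binding); land uses 69 of 73 (slack = 4).
By complementary slackness, y = 0 for the non-binding constraint.
The binding rows give the dual system: 1·y_water + 2·y_seed budget = 8.5 and 1·y_water + 5·y_seed budget = 13.
Solving: y_water = 5.5, y_seed budget = 1.5.
wheat enters the basis when its profit ≥ yᵀa₃ = 5.5·3 + 1.5·4 = 22.5.

22.5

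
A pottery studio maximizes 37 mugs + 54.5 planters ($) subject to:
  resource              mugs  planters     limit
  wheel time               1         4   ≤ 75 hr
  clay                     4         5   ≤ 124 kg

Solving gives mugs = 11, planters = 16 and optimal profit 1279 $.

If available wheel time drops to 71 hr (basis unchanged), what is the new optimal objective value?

At the optimum: wheel time uses 75 of 75 (binding); clay uses 124 of 124 (binding).
Dual feasibility on the basic columns requires 1·y_wheel time + 4·y_clay = 37, 4·y_wheel time + 5·y_clay = 54.5.
→ y_wheel time = 3 and y_clay = 8.5.
Δz = y_wheel time·Δb = 3 × (-4) = -12, so new z* = 1279 − 12 = 1267.

1267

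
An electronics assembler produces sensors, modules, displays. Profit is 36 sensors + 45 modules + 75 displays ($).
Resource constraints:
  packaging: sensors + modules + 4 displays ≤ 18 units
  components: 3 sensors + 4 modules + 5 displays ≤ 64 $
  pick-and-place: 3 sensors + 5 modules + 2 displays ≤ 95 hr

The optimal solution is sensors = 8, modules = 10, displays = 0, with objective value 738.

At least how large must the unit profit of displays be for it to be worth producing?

Binding: packaging and components. Non-binding: pick-and-place (21 unused).
Slack constraints have shadow price 0 (complementary slackness).
From A_Bᵀ y = c: 1·y_packaging + 3·y_components = 36; 1·y_packaging + 4·y_components = 45.
Solving: y_packaging = 9, y_components = 9.
displays enters the basis when its profit ≥ yᵀa₃ = 9·4 + 9·5 = 81.

81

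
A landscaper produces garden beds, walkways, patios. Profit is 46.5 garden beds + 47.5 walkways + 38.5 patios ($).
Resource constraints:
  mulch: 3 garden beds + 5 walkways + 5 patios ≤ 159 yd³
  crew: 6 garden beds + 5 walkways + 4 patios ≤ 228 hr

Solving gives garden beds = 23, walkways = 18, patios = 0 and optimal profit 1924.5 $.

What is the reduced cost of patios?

-3

Both mulch and crew are binding at x*.
From A_Bᵀ y = c: 3·y_mulch + 6·y_crew = 46.5; 5·y_mulch + 5·y_crew = 47.5.
This yields shadow prices y_mulch = 3.5, y_crew = 6.
Reduced cost of patios: c₃ − yᵀa₃ = 38.5 − (3.5·5 + 6·4) = 38.5 − 41.5 = -3.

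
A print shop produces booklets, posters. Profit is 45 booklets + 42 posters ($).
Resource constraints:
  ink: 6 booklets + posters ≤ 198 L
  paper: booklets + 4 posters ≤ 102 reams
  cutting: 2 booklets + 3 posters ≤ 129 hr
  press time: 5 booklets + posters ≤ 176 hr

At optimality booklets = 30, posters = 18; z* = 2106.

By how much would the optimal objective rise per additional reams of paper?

At the optimum: ink uses 198 of 198 (binding); paper uses 102 of 102 (binding); cutting uses 114 of 129 (slack = 15); press time uses 168 of 176 (slack = 8).
Slack constraints have shadow price 0 (complementary slackness).
Dual feasibility on the basic columns requires 6·y_ink + 1·y_paper = 45, 1·y_ink + 4·y_paper = 42.
→ y_ink = 6 and y_paper = 9.
Shadow price of paper = 9.

9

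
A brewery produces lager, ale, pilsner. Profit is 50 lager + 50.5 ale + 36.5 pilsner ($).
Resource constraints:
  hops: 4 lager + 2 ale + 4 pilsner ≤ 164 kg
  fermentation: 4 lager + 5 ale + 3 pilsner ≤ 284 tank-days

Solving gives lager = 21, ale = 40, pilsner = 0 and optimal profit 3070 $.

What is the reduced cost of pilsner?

-5

Both hops and fermentation are binding at x*.
From A_Bᵀ y = c: 4·y_hops + 4·y_fermentation = 50; 2·y_hops + 5·y_fermentation = 50.5.
This yields shadow prices y_hops = 4, y_fermentation = 8.5.
Reduced cost of pilsner: c₃ − yᵀa₃ = 36.5 − (4·4 + 8.5·3) = 36.5 − 41.5 = -5.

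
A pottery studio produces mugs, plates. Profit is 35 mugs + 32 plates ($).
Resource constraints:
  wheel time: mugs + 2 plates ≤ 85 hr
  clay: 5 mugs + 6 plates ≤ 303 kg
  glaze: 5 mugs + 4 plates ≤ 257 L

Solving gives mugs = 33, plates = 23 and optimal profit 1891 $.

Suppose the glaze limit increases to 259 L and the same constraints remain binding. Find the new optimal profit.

Binding: clay and glaze. Non-binding: wheel time (6 unused).
Since wheel time is not tight, its dual is 0.
The binding rows give the dual system: 5·y_clay + 5·y_glaze = 35 and 6·y_clay + 4·y_glaze = 32.
This yields shadow prices y_clay = 2, y_glaze = 5.
Δz = y_glaze·Δb = 5 × (2) = 10, so new z* = 1891 + 10 = 1901.

1901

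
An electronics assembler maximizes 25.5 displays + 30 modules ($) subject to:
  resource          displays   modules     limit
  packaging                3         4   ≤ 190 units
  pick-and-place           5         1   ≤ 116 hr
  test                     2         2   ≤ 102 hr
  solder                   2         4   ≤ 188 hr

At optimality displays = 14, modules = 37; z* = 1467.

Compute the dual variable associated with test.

6

Binding: packaging and test. Non-binding: pick-and-place (9 unused), solder (12 unused).
Since pick-and-place, solder are not tight, their duals are 0.
The binding rows give the dual system: 3·y_packaging + 2·y_test = 25.5 and 4·y_packaging + 2·y_test = 30.
Solving: y_packaging = 4.5, y_test = 6.
Shadow price of test = 6.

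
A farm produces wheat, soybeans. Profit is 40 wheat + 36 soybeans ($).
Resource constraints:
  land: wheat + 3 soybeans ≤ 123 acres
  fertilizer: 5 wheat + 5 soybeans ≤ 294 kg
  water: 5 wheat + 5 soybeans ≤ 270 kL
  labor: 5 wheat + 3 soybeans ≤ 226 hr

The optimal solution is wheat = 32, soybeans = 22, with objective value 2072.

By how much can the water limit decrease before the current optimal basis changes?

44

Binding constraints: water, labor. The basis is B = [[5,5],[5,3]] with det -10.
Per unit decrease in water, x* moves by d = (0.3, -0.5).
The basis stays optimal until soybeans reaches 0; allowable decrease = 44 kL.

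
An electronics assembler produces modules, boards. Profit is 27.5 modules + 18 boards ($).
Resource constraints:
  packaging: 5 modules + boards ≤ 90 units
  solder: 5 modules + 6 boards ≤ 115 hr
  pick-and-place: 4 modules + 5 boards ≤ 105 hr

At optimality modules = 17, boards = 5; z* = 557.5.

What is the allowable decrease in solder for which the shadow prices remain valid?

25

Binding constraints: packaging, solder. The basis is B = [[5,1],[5,6]] with det 25.
Per unit decrease in solder, x* moves by d = (0.04, -0.2).
The basis stays optimal until boards reaches 0; allowable decrease = 25 hr.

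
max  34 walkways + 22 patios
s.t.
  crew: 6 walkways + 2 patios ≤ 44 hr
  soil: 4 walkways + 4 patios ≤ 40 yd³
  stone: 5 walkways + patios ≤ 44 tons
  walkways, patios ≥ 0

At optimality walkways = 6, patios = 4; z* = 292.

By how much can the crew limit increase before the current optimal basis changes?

10

Binding constraints: crew, soil. The basis is B = [[6,2],[4,4]] with det 16.
Per unit increase in crew, x* moves by d = (0.25, -0.25).
The basis stays optimal until stone becomes binding; allowable increase = 10 hr.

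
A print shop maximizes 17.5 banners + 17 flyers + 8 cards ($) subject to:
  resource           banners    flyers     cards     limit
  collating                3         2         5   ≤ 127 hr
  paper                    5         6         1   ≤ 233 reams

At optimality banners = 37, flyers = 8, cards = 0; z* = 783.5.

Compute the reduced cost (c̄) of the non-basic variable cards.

-6.5

Both collating and paper are binding at x*.
From A_Bᵀ y = c: 3·y_collating + 5·y_paper = 17.5; 2·y_collating + 6·y_paper = 17.
→ y_collating = 2.5 and y_paper = 2.
Reduced cost of cards: c₃ − yᵀa₃ = 8 − (2.5·5 + 2·1) = 8 − 14.5 = -6.5.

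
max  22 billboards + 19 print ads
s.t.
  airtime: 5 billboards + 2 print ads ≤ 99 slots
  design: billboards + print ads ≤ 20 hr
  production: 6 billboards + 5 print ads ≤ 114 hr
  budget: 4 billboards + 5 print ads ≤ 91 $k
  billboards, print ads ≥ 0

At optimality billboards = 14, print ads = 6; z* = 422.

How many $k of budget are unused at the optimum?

budget used = 4·14 + 5·6 = 86; slack = 91 − 86 = 5.

5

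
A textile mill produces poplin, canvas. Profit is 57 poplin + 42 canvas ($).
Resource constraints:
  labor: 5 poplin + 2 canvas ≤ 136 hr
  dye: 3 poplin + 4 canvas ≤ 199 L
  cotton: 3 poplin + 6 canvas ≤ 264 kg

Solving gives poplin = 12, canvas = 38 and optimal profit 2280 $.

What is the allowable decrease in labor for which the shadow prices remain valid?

48

Binding constraints: labor, cotton. The basis is B = [[5,2],[3,6]] with det 24.
Per unit decrease in labor, x* moves by d = (-0.25, 0.125).
The basis stays optimal until poplin reaches 0; allowable decrease = 48 hr.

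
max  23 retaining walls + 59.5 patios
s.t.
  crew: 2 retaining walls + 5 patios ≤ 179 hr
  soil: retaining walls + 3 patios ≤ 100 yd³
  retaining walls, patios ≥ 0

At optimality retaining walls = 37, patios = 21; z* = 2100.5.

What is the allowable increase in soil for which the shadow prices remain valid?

7.4

Binding constraints: crew, soil. The basis is B = [[2,5],[1,3]] with det 1.
Per unit increase in soil, x* moves by d = (-5, 2).
The basis stays optimal until retaining walls reaches 0; allowable increase = 7.4 yd³.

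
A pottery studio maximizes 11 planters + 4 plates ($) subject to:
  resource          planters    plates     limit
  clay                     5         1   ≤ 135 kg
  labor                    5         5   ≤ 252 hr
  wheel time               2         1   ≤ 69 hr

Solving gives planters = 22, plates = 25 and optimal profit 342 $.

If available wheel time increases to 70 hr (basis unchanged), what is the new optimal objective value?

At the optimum: clay uses 135 of 135 (binding); labor uses 235 of 252 (slack = 17); wheel time uses 69 of 69 (binding).
By complementary slackness, y = 0 for the non-binding constraint.
Dual feasibility on the basic columns requires 5·y_clay + 2·y_wheel time = 11, 1·y_clay + 1·y_wheel time = 4.
→ y_clay = 1 and y_wheel time = 3.
Δz = y_wheel time·Δb = 3 × (1) = 3, so new z* = 342 + 3 = 345.

345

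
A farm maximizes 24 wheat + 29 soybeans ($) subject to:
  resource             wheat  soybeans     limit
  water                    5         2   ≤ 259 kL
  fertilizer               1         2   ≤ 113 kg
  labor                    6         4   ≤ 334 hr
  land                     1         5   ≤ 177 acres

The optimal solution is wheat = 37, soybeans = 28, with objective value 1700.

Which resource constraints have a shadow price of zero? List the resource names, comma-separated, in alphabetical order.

water: 241/259 (slack 18)
fertilizer: 93/113 (slack 20)
labor: 334/334 (binding)
land: 177/177 (binding)
By complementary slackness, a constraint with positive slack has shadow price 0 → fertilizer, water.

fertilizer, water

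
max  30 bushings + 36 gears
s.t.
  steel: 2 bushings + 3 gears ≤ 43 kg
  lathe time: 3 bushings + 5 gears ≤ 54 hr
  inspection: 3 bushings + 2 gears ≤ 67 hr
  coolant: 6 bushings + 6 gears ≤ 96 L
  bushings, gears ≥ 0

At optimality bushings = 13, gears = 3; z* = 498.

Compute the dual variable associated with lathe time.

3

At the optimum: steel uses 35 of 43 (slack = 8); lathe time uses 54 of 54 (binding); inspection uses 45 of 67 (slack = 22); coolant uses 96 of 96 (binding).
Slack constraints have shadow price 0 (complementary slackness).
From A_Bᵀ y = c: 3·y_lathe time + 6·y_coolant = 30; 5·y_lathe time + 6·y_coolant = 36.
→ y_lathe time = 3 and y_coolant = 3.5.
Shadow price of lathe time = 3.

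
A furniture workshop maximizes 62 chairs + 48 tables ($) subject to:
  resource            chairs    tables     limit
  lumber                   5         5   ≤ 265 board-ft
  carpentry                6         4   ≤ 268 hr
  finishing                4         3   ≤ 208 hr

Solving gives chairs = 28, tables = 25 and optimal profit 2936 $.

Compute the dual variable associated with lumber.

4

Check each constraint at x*: lumber 265/265 (tight); carpentry 268/268 (tight); finishing 187/208 (slack 21).
By complementary slackness, y = 0 for the non-binding constraint.
From A_Bᵀ y = c: 5·y_lumber + 6·y_carpentry = 62; 5·y_lumber + 4·y_carpentry = 48.
Solving: y_lumber = 4, y_carpentry = 7.
Shadow price of lumber = 4.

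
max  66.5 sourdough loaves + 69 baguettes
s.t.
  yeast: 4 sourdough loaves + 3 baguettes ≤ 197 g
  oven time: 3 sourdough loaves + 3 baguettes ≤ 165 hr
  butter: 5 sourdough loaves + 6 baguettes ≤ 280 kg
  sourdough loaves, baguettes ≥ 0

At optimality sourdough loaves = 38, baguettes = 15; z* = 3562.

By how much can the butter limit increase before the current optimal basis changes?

18

Binding constraints: yeast, butter. The basis is B = [[4,3],[5,6]] with det 9.
Per unit increase in butter, x* moves by d = (-0.3333, 0.4444).
The basis stays optimal until oven time becomes binding; allowable increase = 18 kg.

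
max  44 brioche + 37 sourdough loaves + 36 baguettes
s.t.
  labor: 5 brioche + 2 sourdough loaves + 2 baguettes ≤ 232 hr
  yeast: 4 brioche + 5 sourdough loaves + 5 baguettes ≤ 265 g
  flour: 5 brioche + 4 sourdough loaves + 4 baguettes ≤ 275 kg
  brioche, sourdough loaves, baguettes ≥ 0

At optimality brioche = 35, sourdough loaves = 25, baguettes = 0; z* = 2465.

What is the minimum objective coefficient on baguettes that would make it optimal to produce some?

37

At the optimum: labor uses 225 of 232 (slack = 7); yeast uses 265 of 265 (binding); flour uses 275 of 275 (binding).
Since labor is not tight, its dual is 0.
Dual feasibility on the basic columns requires 4·y_yeast + 5·y_flour = 44, 5·y_yeast + 4·y_flour = 37.
→ y_yeast = 1 and y_flour = 8.
baguettes enters the basis when its profit ≥ yᵀa₃ = 1·5 + 8·4 = 37.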